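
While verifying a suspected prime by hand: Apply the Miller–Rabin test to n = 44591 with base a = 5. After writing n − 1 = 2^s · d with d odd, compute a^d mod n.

5382

n − 1 = 44590 = 2^1 · 22295, so s = 1 and d = 22295.
5^22295 mod 44591 = 5382.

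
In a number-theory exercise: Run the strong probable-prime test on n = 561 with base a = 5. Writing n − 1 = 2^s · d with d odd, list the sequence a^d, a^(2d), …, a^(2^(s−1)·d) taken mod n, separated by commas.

23, 529, 463, 67

n − 1 = 560 = 2^4 · 35, so s = 4 and d = 35.
x_0 = 5^35 mod 561 = 23.
x_1 = 23^2 mod 561 = 529.
x_2 = 529^2 mod 561 = 463.
x_3 = 463^2 mod 561 = 67.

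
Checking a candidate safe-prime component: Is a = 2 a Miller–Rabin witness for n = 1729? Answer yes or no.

n − 1 = 1728 = 2^6 · 27, so s = 6 and d = 27.
x_0 = 2^27 mod 1729 = 645.
x_0 is neither 1 nor 1728, so continue squaring.
x_1 = 645^2 mod 1729 = 1065.
x_2 = 1065^2 mod 1729 = 1.
x_2 = 1 but x_1 ≠ ±1, a nontrivial square root of 1 — 2 is a witness and 1729 is composite.

yes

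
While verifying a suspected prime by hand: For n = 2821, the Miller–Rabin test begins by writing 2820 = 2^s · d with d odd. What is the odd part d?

705

Halving: 2820 → 1410 → 705; 705 is odd.
So 2820 = 2^2 · 705.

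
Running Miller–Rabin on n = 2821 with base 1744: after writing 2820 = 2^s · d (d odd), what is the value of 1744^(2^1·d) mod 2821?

n − 1 = 2820 = 2^2 · 705, so s = 2 and d = 705.
x_0 = 1744^705 mod 2821 = 2605.
x_1 = 2605^2 mod 2821 = 1520.

1520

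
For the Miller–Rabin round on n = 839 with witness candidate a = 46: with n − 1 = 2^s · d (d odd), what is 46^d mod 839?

n − 1 = 838 = 2^1 · 419, so s = 1 and d = 419.
By repeated squaring, 46^419 ≡ 1 (mod 839).

1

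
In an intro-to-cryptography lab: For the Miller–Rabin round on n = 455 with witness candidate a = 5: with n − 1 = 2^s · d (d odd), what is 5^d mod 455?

255

n − 1 = 454 = 2^1 · 227, so s = 1 and d = 227.
Repeated squaring mod 455: 5^1 ≡ 5, 5^2 ≡ 25, 5^4 ≡ 170, 5^8 ≡ 235, 5^16 ≡ 170, 5^32 ≡ 235, 5^64 ≡ 170, 5^128 ≡ 235.
227 = 128 + 64 + 32 + 2 + 1, so 5^227 ≡ 235·170·235·25·5 ≡ 255 (mod 455).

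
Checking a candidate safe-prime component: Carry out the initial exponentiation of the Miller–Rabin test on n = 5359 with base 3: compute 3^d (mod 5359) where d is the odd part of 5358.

4593

n − 1 = 5358 = 2^1 · 2679, so s = 1 and d = 2679.
Repeated squaring mod 5359: 3^1 ≡ 3, 3^2 ≡ 9, 3^4 ≡ 81, 3^8 ≡ 1202, 3^16 ≡ 3233, 3^32 ≡ 2239, 3^64 ≡ 2456, 3^128 ≡ 3061, 3^256 ≡ 2189, 3^512 ≡ 775, 3^1024 ≡ 417, 3^2048 ≡ 2401.
2679 = 2048 + 512 + 64 + 32 + 16 + 4 + 2 + 1, so 3^2679 ≡ 2401·775·2456·2239·3233·81·9·3 ≡ 4593 (mod 5359).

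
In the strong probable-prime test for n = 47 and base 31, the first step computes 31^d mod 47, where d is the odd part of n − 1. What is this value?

n − 1 = 46 = 2^1 · 23, so s = 1 and d = 23.
31^23 mod 47 = 46.

46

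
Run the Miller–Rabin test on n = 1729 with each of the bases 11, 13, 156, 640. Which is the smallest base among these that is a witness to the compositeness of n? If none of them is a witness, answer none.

11

n − 1 = 1728 = 2^6 · 27, so s = 6 and d = 27.
Base 11: x_0 = 11^27 mod 1729 = 1331. x_0 is neither 1 nor 1728, so continue squaring. x_1 = 1331^2 mod 1729 = 1065. x_2 = 1065^2 mod 1729 = 1. x_2 = 1 but x_1 ≠ ±1, a nontrivial square root of 1 — 11 is a witness and 1729 is composite.
Base 13: x_0 = 13^27 mod 1729 = 1196. x_0 is neither 1 nor 1728, so continue squaring. x_1 = 1196^2 mod 1729 = 533. x_2 = 533^2 mod 1729 = 533. x_3 = 533^2 mod 1729 = 533. x_4 = 533^2 mod 1729 = 533. x_5 = 533^2 mod 1729 = 533. Reached i = s−1 = 5 without hitting −1: 13 is a Miller–Rabin witness and 1729 is composite.
Base 156: x_0 = 156^27 mod 1729 = 533. x_0 is neither 1 nor 1728, so continue squaring. x_1 = 533^2 mod 1729 = 533. x_2 = 533^2 mod 1729 = 533. x_3 = 533^2 mod 1729 = 533. x_4 = 533^2 mod 1729 = 533. x_5 = 533^2 mod 1729 = 533. Reached i = s−1 = 5 without hitting −1: 156 is a Miller–Rabin witness and 1729 is composite.
Base 640: x_0 = 640^27 mod 1729 = 664. x_0 is neither 1 nor 1728, so continue squaring. x_1 = 664^2 mod 1729 = 1. x_1 = 1 but x_0 ≠ ±1, a nontrivial square root of 1 — 640 is a witness and 1729 is composite.
The smallest witness among the given bases is 11.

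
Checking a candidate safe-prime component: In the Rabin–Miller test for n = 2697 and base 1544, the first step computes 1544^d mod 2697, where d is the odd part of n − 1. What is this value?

n − 1 = 2696 = 2^3 · 337, so s = 3 and d = 337.
1544^337 mod 2697 = 1544.

1544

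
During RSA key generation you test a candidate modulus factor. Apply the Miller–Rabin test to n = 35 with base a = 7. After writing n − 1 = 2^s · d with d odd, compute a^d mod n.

7

n − 1 = 34 = 2^1 · 17, so s = 1 and d = 17.
7^17 mod 35 = 7.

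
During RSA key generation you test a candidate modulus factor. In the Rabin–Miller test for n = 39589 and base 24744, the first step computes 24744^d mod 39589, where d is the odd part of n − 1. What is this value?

19572

n − 1 = 39588 = 2^2 · 9897, so s = 2 and d = 9897.
By repeated squaring, 24744^9897 ≡ 19572 (mod 39589).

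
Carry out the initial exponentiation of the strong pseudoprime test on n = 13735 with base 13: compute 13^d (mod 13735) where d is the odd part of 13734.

n − 1 = 13734 = 2^1 · 6867, so s = 1 and d = 6867.
13^6867 mod 13735 = 11577.

11577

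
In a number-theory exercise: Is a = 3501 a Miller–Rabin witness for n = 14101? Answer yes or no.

yes

n − 1 = 14100 = 2^2 · 3525, so s = 2 and d = 3525.
x_0 = 3501^3525 mod 14101 = 2798.
x_0 is neither 1 nor 14100, so continue squaring.
x_1 = 2798^2 mod 14101 = 2749.
Reached i = s−1 = 1 without hitting −1: 3501 is a Miller–Rabin witness and 14101 is composite.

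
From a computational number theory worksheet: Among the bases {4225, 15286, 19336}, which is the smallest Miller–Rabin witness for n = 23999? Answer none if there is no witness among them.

n − 1 = 23998 = 2^1 · 11999, so s = 1 and d = 11999.
Base 4225: x_0 = 4225^11999 mod 23999 = 4436. x_0 ∉ {1, 23998} and s = 1, so 4225 is a Miller–Rabin witness and 23999 is composite.
Base 15286: x_0 = 15286^11999 mod 23999 = 10825. x_0 ∉ {1, 23998} and s = 1, so 15286 is a Miller–Rabin witness and 23999 is composite.
Base 19336: x_0 = 19336^11999 mod 23999 = 16032. x_0 ∉ {1, 23998} and s = 1, so 19336 is a Miller–Rabin witness and 23999 is composite.
The smallest witness among the given bases is 4225.

4225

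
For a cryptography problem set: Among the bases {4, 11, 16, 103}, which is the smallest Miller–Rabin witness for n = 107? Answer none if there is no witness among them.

n − 1 = 106 = 2^1 · 53, so s = 1 and d = 53.
Base 4: x_0 = 4^53 mod 107 = 1. x_0 = 1, so 4 is not a witness.
Base 11: x_0 = 11^53 mod 107 = 1. x_0 = 1, so 11 is not a witness.
Base 16: x_0 = 16^53 mod 107 = 1. x_0 = 1, so 16 is not a witness.
Base 103: x_0 = 103^53 mod 107 = 106. x_0 = 106 ≡ −1, so 103 is not a witness.
No listed base is a witness for 107.

none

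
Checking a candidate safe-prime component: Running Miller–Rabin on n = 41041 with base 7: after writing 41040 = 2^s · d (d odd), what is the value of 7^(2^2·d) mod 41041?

12299

n − 1 = 41040 = 2^4 · 2565, so s = 4 and d = 2565.
x_0 = 7^2565 mod 41041 = 1022.
x_1 = 1022^2 mod 41041 = 18459.
x_2 = 18459^2 mod 41041 = 12299.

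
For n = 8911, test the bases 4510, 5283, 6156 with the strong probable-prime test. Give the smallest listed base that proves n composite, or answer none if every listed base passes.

5283

n − 1 = 8910 = 2^1 · 4455, so s = 1 and d = 4455.
Base 4510: x_0 = 4510^4455 mod 8911 = 1. x_0 = 1, so 4510 is not a witness.
Base 5283: x_0 = 5283^4455 mod 8911 = 2813. x_0 ∉ {1, 8910} and s = 1, so 5283 is a Miller–Rabin witness and 8911 is composite.
Base 6156: x_0 = 6156^4455 mod 8911 = 1140. x_0 ∉ {1, 8910} and s = 1, so 6156 is a Miller–Rabin witness and 8911 is composite.
The smallest witness among the given bases is 5283.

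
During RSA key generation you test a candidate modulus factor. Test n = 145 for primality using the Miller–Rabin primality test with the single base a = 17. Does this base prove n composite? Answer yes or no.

n − 1 = 144 = 2^4 · 9, so s = 4 and d = 9.
x_0 = 17^9 mod 145 = 17.
x_0 is neither 1 nor 144, so continue squaring.
x_1 = 17^2 mod 145 = 144.
x_1 ≡ −1, so 17 is not a witness.

no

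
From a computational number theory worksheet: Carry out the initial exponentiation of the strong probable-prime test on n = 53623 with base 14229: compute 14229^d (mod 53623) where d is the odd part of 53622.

1

n − 1 = 53622 = 2^1 · 26811, so s = 1 and d = 26811.
Repeated squaring mod 53623: 14229^1 ≡ 14229, 14229^2 ≡ 37616, 14229^4 ≡ 13355, 14229^8 ≡ 5927, 14229^16 ≡ 6264, 14229^32 ≡ 39283, 14229^64 ≡ 45018, 14229^128 ≡ 46285, 14229^256 ≡ 8752, 14229^512 ≡ 23860, 14229^1024 ≡ 37832, 14229^2048 ≡ 8731, 14229^4096 ≡ 32078, 14229^8192 ≡ 26337, 14229^16384 ≡ 24064.
26811 = 16384 + 8192 + 2048 + 128 + 32 + 16 + 8 + 2 + 1, so 14229^26811 ≡ 24064·26337·8731·46285·39283·6264·5927·37616·14229 ≡ 1 (mod 53623).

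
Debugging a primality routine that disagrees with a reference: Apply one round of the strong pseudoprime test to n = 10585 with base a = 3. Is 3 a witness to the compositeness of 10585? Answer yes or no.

n − 1 = 10584 = 2^3 · 1323, so s = 3 and d = 1323.
x_0 = 3^1323 mod 10585 = 8422.
x_0 is neither 1 nor 10584, so continue squaring.
x_1 = 8422^2 mod 10585 = 10584.
x_1 ≡ −1, so 3 is not a witness.

no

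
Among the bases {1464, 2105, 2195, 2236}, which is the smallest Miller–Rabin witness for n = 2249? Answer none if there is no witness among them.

n − 1 = 2248 = 2^3 · 281, so s = 3 and d = 281.
Base 1464: x_0 = 1464^281 mod 2249 = 1464. x_0 is neither 1 nor 2248, so continue squaring. x_1 = 1464^2 mod 2249 = 2248. x_1 ≡ −1, so 1464 is not a witness.
Base 2105: x_0 = 2105^281 mod 2249 = 506. x_0 is neither 1 nor 2248, so continue squaring. x_1 = 506^2 mod 2249 = 1899. x_2 = 1899^2 mod 2249 = 1054. Reached i = s−1 = 2 without hitting −1: 2105 is a Miller–Rabin witness and 2249 is composite.
Base 2195: x_0 = 2195^281 mod 2249 = 1138. x_0 is neither 1 nor 2248, so continue squaring. x_1 = 1138^2 mod 2249 = 1869. x_2 = 1869^2 mod 2249 = 464. Reached i = s−1 = 2 without hitting −1: 2195 is a Miller–Rabin witness and 2249 is composite.
Base 2236: x_0 = 2236^281 mod 2249 = 1196. x_0 is neither 1 nor 2248, so continue squaring. x_1 = 1196^2 mod 2249 = 52. x_2 = 52^2 mod 2249 = 455. Reached i = s−1 = 2 without hitting −1: 2236 is a Miller–Rabin witness and 2249 is composite.
The smallest witness among the given bases is 2105.

2105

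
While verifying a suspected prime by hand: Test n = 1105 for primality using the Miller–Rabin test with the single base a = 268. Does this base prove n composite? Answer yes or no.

no

n − 1 = 1104 = 2^4 · 69, so s = 4 and d = 69.
Repeated squaring mod 1105: 268^1 ≡ 268, 268^2 ≡ 1104, 268^4 ≡ 1, 268^8 ≡ 1, 268^16 ≡ 1, 268^32 ≡ 1, 268^64 ≡ 1.
69 = 64 + 4 + 1, so 268^69 ≡ 1·1·268 ≡ 268 (mod 1105).
x_0 = 268^69 mod 1105 = 268.
x_0 is neither 1 nor 1104, so continue squaring.
x_1 = 268^2 mod 1105 = 1104.
x_1 ≡ −1, so 268 is not a witness.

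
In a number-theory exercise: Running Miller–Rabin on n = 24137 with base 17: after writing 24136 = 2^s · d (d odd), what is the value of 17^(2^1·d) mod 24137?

7128

n − 1 = 24136 = 2^3 · 3017, so s = 3 and d = 3017.
x_0 = 17^3017 mod 24137 = 1034.
x_1 = 1034^2 mod 24137 = 7128.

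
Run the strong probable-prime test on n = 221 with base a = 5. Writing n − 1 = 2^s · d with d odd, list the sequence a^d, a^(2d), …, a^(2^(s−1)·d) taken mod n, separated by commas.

n − 1 = 220 = 2^2 · 55, so s = 2 and d = 55.
x_0 = 5^55 mod 221 = 112.
x_1 = 112^2 mod 221 = 168.

112, 168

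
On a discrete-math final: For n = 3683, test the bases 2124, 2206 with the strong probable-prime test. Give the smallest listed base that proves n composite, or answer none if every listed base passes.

2124

n − 1 = 3682 = 2^1 · 1841, so s = 1 and d = 1841.
Base 2124: x_0 = 2124^1841 mod 3683 = 59. x_0 ∉ {1, 3682} and s = 1, so 2124 is a Miller–Rabin witness and 3683 is composite.
Base 2206: x_0 = 2206^1841 mod 3683 = 1670. x_0 ∉ {1, 3682} and s = 1, so 2206 is a Miller–Rabin witness and 3683 is composite.
The smallest witness among the given bases is 2124.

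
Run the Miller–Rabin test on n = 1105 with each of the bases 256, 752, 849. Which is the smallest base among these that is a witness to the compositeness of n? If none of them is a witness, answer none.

none

n − 1 = 1104 = 2^4 · 69, so s = 4 and d = 69.
Base 256: x_0 = 256^69 mod 1105 = 1. x_0 = 1, so 256 is not a witness.
Base 752: x_0 = 752^69 mod 1105 = 242. x_0 is neither 1 nor 1104, so continue squaring. x_1 = 242^2 mod 1105 = 1104. x_1 ≡ −1, so 752 is not a witness.
Base 849: x_0 = 849^69 mod 1105 = 1104. x_0 = 1104 ≡ −1, so 849 is not a witness.
No listed base is a witness for 1105.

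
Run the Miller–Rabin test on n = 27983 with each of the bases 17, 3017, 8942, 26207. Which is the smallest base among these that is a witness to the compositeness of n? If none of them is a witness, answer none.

none

n − 1 = 27982 = 2^1 · 13991, so s = 1 and d = 13991.
Base 17: x_0 = 17^13991 mod 27983 = 1. x_0 = 1, so 17 is not a witness.
Base 3017: x_0 = 3017^13991 mod 27983 = 27982. x_0 = 27982 ≡ −1, so 3017 is not a witness.
Base 8942: x_0 = 8942^13991 mod 27983 = 27982. x_0 = 27982 ≡ −1, so 8942 is not a witness.
Base 26207: x_0 = 26207^13991 mod 27983 = 27982. x_0 = 27982 ≡ −1, so 26207 is not a witness.
No listed base is a witness for 27983.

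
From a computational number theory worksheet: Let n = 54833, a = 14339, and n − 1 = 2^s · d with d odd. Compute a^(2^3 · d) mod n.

n − 1 = 54832 = 2^4 · 3427, so s = 4 and d = 3427.
x_0 = 14339^3427 mod 54833 = 37120.
x_1 = 37120^2 mod 54833 = 50776.
x_2 = 50776^2 mod 54833 = 9349.
x_3 = 9349^2 mod 54833 = 54832.

54832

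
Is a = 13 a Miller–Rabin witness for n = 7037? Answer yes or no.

yes

n − 1 = 7036 = 2^2 · 1759, so s = 2 and d = 1759.
x_0 = 13^1759 mod 7037 = 3152.
x_0 is neither 1 nor 7036, so continue squaring.
x_1 = 3152^2 mod 7037 = 5897.
Reached i = s−1 = 1 without hitting −1: 13 is a Miller–Rabin witness and 7037 is composite.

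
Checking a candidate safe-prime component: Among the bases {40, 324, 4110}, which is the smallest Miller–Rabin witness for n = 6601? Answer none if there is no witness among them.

none

n − 1 = 6600 = 2^3 · 825, so s = 3 and d = 825.
Base 40: x_0 = 40^825 mod 6601 = 6600. x_0 = 6600 ≡ −1, so 40 is not a witness.
Base 324: x_0 = 324^825 mod 6601 = 1. x_0 = 1, so 324 is not a witness.
Base 4110: x_0 = 4110^825 mod 6601 = 1. x_0 = 1, so 4110 is not a witness.
No listed base is a witness for 6601.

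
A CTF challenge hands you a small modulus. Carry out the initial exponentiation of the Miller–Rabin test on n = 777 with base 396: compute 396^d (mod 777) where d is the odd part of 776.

n − 1 = 776 = 2^3 · 97, so s = 3 and d = 97.
396^97 mod 777 = 396.

396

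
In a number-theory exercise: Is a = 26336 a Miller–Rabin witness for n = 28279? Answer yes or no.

n − 1 = 28278 = 2^1 · 14139, so s = 1 and d = 14139.
x_0 = 26336^14139 mod 28279 = 28278.
x_0 = 28278 ≡ −1, so 26336 is not a witness.

no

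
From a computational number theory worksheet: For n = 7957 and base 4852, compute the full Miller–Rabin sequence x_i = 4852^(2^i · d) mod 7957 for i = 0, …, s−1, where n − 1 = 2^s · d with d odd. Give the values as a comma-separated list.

n − 1 = 7956 = 2^2 · 1989, so s = 2 and d = 1989.
x_0 = 4852^1989 mod 7957 = 4755.
x_1 = 4755^2 mod 7957 = 4188.

4755, 4188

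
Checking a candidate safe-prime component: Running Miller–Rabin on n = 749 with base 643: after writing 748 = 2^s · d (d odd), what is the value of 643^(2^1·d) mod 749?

n − 1 = 748 = 2^2 · 187, so s = 2 and d = 187.
x_0 = 643^187 mod 749 = 643.
x_1 = 643^2 mod 749 = 1.

1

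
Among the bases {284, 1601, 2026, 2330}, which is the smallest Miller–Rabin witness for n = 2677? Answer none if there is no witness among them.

n − 1 = 2676 = 2^2 · 669, so s = 2 and d = 669.
Base 284: x_0 = 284^669 mod 2677 = 2676. x_0 = 2676 ≡ −1, so 284 is not a witness.
Base 1601: x_0 = 1601^669 mod 2677 = 2676. x_0 = 2676 ≡ −1, so 1601 is not a witness.
Base 2026: x_0 = 2026^669 mod 2677 = 1. x_0 = 1, so 2026 is not a witness.
Base 2330: x_0 = 2330^669 mod 2677 = 550. x_0 is neither 1 nor 2676, so continue squaring. x_1 = 550^2 mod 2677 = 2676. x_1 ≡ −1, so 2330 is not a witness.
No listed base is a witness for 2677.

none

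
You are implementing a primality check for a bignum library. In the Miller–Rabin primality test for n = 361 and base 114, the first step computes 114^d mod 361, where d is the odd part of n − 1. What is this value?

n − 1 = 360 = 2^3 · 45, so s = 3 and d = 45.
114^45 mod 361 = 0.

0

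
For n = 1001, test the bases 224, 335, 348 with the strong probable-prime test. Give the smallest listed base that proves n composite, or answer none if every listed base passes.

224

n − 1 = 1000 = 2^3 · 125, so s = 3 and d = 125.
Base 224: x_0 = 224^125 mod 1001 = 672. x_0 is neither 1 nor 1000, so continue squaring. x_1 = 672^2 mod 1001 = 133. x_2 = 133^2 mod 1001 = 672. Reached i = s−1 = 2 without hitting −1: 224 is a Miller–Rabin witness and 1001 is composite.
Base 335: x_0 = 335^125 mod 1001 = 342. x_0 is neither 1 nor 1000, so continue squaring. x_1 = 342^2 mod 1001 = 848. x_2 = 848^2 mod 1001 = 386. Reached i = s−1 = 2 without hitting −1: 335 is a Miller–Rabin witness and 1001 is composite.
Base 348: x_0 = 348^125 mod 1001 = 472. x_0 is neither 1 nor 1000, so continue squaring. x_1 = 472^2 mod 1001 = 562. x_2 = 562^2 mod 1001 = 529. Reached i = s−1 = 2 without hitting −1: 348 is a Miller–Rabin witness and 1001 is composite.
The smallest witness among the given bases is 224.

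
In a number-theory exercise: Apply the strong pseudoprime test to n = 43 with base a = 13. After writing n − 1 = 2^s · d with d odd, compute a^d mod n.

1

n − 1 = 42 = 2^1 · 21, so s = 1 and d = 21.
13^21 mod 43 = 1.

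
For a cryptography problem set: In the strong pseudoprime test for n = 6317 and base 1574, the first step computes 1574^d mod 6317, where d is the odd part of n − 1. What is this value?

n − 1 = 6316 = 2^2 · 1579, so s = 2 and d = 1579.
1574^1579 mod 6317 = 1.

1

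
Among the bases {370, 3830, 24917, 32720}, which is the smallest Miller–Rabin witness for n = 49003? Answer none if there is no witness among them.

none

n − 1 = 49002 = 2^1 · 24501, so s = 1 and d = 24501.
Base 370: x_0 = 370^24501 mod 49003 = 49002. x_0 = 49002 ≡ −1, so 370 is not a witness.
Base 3830: x_0 = 3830^24501 mod 49003 = 1. x_0 = 1, so 3830 is not a witness.
Base 24917: x_0 = 24917^24501 mod 49003 = 49002. x_0 = 49002 ≡ −1, so 24917 is not a witness.
Base 32720: x_0 = 32720^24501 mod 49003 = 49002. x_0 = 49002 ≡ −1, so 32720 is not a witness.
No listed base is a witness for 49003.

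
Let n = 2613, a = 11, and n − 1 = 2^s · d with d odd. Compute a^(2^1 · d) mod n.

n − 1 = 2612 = 2^2 · 653, so s = 2 and d = 653.
Repeated squaring mod 2613: 11^1 ≡ 11, 11^2 ≡ 121, 11^4 ≡ 1576, 11^8 ≡ 1426, 11^16 ≡ 562, 11^32 ≡ 2284, 11^64 ≡ 1108, 11^128 ≡ 2167, 11^256 ≡ 328, 11^512 ≡ 451.
653 = 512 + 128 + 8 + 4 + 1, so 11^653 ≡ 451·2167·1426·1576·11 ≡ 995 (mod 2613).
x_0 = 995.
x_1 = 995^2 mod 2613 = 2311.

2311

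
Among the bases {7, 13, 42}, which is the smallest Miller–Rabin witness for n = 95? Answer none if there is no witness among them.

7

n − 1 = 94 = 2^1 · 47, so s = 1 and d = 47.
Base 7: x_0 = 7^47 mod 95 = 68. x_0 ∉ {1, 94} and s = 1, so 7 is a Miller–Rabin witness and 95 is composite.
Base 13: x_0 = 13^47 mod 95 = 2. x_0 ∉ {1, 94} and s = 1, so 13 is a Miller–Rabin witness and 95 is composite.
Base 42: x_0 = 42^47 mod 95 = 73. x_0 ∉ {1, 94} and s = 1, so 42 is a Miller–Rabin witness and 95 is composite.
The smallest witness among the given bases is 7.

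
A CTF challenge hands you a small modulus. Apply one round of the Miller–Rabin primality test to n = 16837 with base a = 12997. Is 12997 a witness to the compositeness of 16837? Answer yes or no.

n − 1 = 16836 = 2^2 · 4209, so s = 2 and d = 4209.
x_0 = 12997^4209 mod 16837 = 10343.
x_0 is neither 1 nor 16836, so continue squaring.
x_1 = 10343^2 mod 16837 = 12188.
Reached i = s−1 = 1 without hitting −1: 12997 is a Miller–Rabin witness and 16837 is composite.

yes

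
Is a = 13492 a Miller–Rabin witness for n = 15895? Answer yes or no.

yes

n − 1 = 15894 = 2^1 · 7947, so s = 1 and d = 7947.
x_0 = 13492^7947 mod 15895 = 12218.
x_0 ∉ {1, 15894} and s = 1, so 13492 is a Miller–Rabin witness and 15895 is composite.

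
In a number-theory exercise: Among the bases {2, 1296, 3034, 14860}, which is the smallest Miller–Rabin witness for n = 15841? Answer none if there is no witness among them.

none

n − 1 = 15840 = 2^5 · 495, so s = 5 and d = 495.
Base 2: x_0 = 2^495 mod 15841 = 1. x_0 = 1, so 2 is not a witness.
Base 1296: x_0 = 1296^495 mod 15841 = 1. x_0 = 1, so 1296 is not a witness.
Base 3034: x_0 = 3034^495 mod 15841 = 15840. x_0 = 15840 ≡ −1, so 3034 is not a witness.
Base 14860: x_0 = 14860^495 mod 15841 = 15840. x_0 = 15840 ≡ −1, so 14860 is not a witness.
No listed base is a witness for 15841.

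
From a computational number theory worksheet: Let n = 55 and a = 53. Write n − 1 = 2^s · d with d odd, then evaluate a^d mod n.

37

n − 1 = 54 = 2^1 · 27, so s = 1 and d = 27.
Repeated squaring mod 55: 53^1 ≡ 53, 53^2 ≡ 4, 53^4 ≡ 16, 53^8 ≡ 36, 53^16 ≡ 31.
27 = 16 + 8 + 2 + 1, so 53^27 ≡ 31·36·4·53 ≡ 37 (mod 55).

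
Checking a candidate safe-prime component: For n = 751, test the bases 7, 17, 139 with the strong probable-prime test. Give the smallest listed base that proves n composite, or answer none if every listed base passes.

none

n − 1 = 750 = 2^1 · 375, so s = 1 and d = 375.
Base 7: x_0 = 7^375 mod 751 = 750. x_0 = 750 ≡ −1, so 7 is not a witness.
Base 17: x_0 = 17^375 mod 751 = 750. x_0 = 750 ≡ −1, so 17 is not a witness.
Base 139: x_0 = 139^375 mod 751 = 1. x_0 = 1, so 139 is not a witness.
No listed base is a witness for 751.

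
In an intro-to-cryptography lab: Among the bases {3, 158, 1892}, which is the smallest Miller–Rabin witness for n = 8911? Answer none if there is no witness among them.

n − 1 = 8910 = 2^1 · 4455, so s = 1 and d = 4455.
Base 3: x_0 = 3^4455 mod 8911 = 8910. x_0 = 8910 ≡ −1, so 3 is not a witness.
Base 158: x_0 = 158^4455 mod 8911 = 1. x_0 = 1, so 158 is not a witness.
Base 1892: x_0 = 1892^4455 mod 8911 = 1. x_0 = 1, so 1892 is not a witness.
No listed base is a witness for 8911.

none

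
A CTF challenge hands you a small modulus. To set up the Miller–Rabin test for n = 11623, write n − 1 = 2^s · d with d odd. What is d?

Halving: 11622 → 5811; 5811 is odd.
So 11622 = 2^1 · 5811.

5811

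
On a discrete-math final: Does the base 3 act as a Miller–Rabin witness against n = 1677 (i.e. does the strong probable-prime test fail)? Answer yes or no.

yes

n − 1 = 1676 = 2^2 · 419, so s = 2 and d = 419.
x_0 = 3^419 mod 1677 = 1491.
x_0 is neither 1 nor 1676, so continue squaring.
x_1 = 1491^2 mod 1677 = 1056.
Reached i = s−1 = 1 without hitting −1: 3 is a Miller–Rabin witness and 1677 is composite.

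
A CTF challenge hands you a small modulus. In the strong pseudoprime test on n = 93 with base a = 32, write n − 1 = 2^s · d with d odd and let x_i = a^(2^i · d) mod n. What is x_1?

1

n − 1 = 92 = 2^2 · 23, so s = 2 and d = 23.
By repeated squaring, 32^23 ≡ 32 (mod 93).
x_0 = 32.
x_1 = 32^2 mod 93 = 1.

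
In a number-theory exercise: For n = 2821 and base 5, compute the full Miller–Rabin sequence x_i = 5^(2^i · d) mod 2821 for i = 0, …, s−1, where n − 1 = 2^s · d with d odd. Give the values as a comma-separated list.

993, 1520

n − 1 = 2820 = 2^2 · 705, so s = 2 and d = 705.
x_0 = 5^705 mod 2821 = 993.
x_1 = 993^2 mod 2821 = 1520.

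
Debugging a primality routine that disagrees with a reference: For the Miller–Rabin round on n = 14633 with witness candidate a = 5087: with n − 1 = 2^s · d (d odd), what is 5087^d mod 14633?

n − 1 = 14632 = 2^3 · 1829, so s = 3 and d = 1829.
5087^1829 mod 14633 = 14632.

14632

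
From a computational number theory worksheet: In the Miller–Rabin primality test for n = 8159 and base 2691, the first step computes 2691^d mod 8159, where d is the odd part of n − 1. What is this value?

n − 1 = 8158 = 2^1 · 4079, so s = 1 and d = 4079.
By repeated squaring, 2691^4079 ≡ 1260 (mod 8159).

1260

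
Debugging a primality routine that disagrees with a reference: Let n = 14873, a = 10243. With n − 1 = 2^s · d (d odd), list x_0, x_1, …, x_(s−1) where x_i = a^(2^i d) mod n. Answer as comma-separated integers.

14220, 9965, 9077

n − 1 = 14872 = 2^3 · 1859, so s = 3 and d = 1859.
x_0 = 10243^1859 mod 14873 = 14220.
x_1 = 14220^2 mod 14873 = 9965.
x_2 = 9965^2 mod 14873 = 9077.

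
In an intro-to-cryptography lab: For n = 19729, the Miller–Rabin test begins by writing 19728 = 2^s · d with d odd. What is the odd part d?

Halving: 19728 → 9864 → 4932 → 2466 → 1233; 1233 is odd.
So 19728 = 2^4 · 1233.

1233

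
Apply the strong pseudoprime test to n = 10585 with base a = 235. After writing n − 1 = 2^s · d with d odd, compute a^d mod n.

10075

n − 1 = 10584 = 2^3 · 1323, so s = 3 and d = 1323.
Repeated squaring mod 10585: 235^1 ≡ 235, 235^2 ≡ 2300, 235^4 ≡ 8085, 235^8 ≡ 4850, 235^16 ≡ 2630, 235^32 ≡ 4895, 235^64 ≡ 7170, 235^128 ≡ 8140, 235^256 ≡ 8085, 235^512 ≡ 4850, 235^1024 ≡ 2630.
1323 = 1024 + 256 + 32 + 8 + 2 + 1, so 235^1323 ≡ 2630·8085·4895·4850·2300·235 ≡ 10075 (mod 10585).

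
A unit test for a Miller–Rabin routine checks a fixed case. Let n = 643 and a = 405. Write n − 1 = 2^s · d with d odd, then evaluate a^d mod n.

642

n − 1 = 642 = 2^1 · 321, so s = 1 and d = 321.
Repeated squaring mod 643: 405^1 ≡ 405, 405^2 ≡ 60, 405^4 ≡ 385, 405^8 ≡ 335, 405^16 ≡ 343, 405^32 ≡ 623, 405^64 ≡ 400, 405^128 ≡ 536, 405^256 ≡ 518.
321 = 256 + 64 + 1, so 405^321 ≡ 518·400·405 ≡ 642 (mod 643).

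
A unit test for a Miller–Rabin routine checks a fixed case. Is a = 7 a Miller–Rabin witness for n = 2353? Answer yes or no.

n − 1 = 2352 = 2^4 · 147, so s = 4 and d = 147.
x_0 = 7^147 mod 2353 = 343.
x_0 is neither 1 nor 2352, so continue squaring.
x_1 = 343^2 mod 2353 = 2352.
x_1 ≡ −1, so 7 is not a witness.

no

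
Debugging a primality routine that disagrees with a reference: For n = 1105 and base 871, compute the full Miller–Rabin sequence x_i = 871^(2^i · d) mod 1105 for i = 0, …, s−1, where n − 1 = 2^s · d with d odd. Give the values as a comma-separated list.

871, 611, 936, 936

n − 1 = 1104 = 2^4 · 69, so s = 4 and d = 69.
x_0 = 871^69 mod 1105 = 871.
x_1 = 871^2 mod 1105 = 611.
x_2 = 611^2 mod 1105 = 936.
x_3 = 936^2 mod 1105 = 936.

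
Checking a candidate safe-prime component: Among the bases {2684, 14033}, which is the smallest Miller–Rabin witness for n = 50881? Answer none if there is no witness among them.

n − 1 = 50880 = 2^6 · 795, so s = 6 and d = 795.
Base 2684: x_0 = 2684^795 mod 50881 = 39398. x_0 is neither 1 nor 50880, so continue squaring. x_1 = 39398^2 mod 50881 = 26618. x_2 = 26618^2 mod 50881 = 50880. x_2 ≡ −1, so 2684 is not a witness.
Base 14033: x_0 = 14033^795 mod 50881 = 45647. x_0 is neither 1 nor 50880, so continue squaring. x_1 = 45647^2 mod 50881 = 20778. x_2 = 20778^2 mod 50881 = 50880. x_2 ≡ −1, so 14033 is not a witness.
No listed base is a witness for 50881.

none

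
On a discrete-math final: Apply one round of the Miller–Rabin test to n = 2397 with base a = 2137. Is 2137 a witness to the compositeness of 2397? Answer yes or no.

n − 1 = 2396 = 2^2 · 599, so s = 2 and d = 599.
By repeated squaring, 2137^599 ≡ 1996 (mod 2397).
x_0 = 2137^599 mod 2397 = 1996.
x_0 is neither 1 nor 2396, so continue squaring.
x_1 = 1996^2 mod 2397 = 202.
Reached i = s−1 = 1 without hitting −1: 2137 is a Miller–Rabin witness and 2397 is composite.

yes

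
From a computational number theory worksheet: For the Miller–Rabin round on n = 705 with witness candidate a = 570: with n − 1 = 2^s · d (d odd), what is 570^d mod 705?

390

n − 1 = 704 = 2^6 · 11, so s = 6 and d = 11.
570^11 mod 705 = 390.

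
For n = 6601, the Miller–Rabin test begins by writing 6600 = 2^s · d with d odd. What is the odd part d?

825

Halving: 6600 → 3300 → 1650 → 825; 825 is odd.
So 6600 = 2^3 · 825.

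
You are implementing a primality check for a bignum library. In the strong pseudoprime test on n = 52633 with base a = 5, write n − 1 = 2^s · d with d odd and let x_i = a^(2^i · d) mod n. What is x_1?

n − 1 = 52632 = 2^3 · 6579, so s = 3 and d = 6579.
x_0 = 5^6579 mod 52633 = 36770.
x_1 = 36770^2 mod 52633 = 49029.

49029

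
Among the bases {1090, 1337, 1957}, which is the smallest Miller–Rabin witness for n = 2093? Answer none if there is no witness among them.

1090

n − 1 = 2092 = 2^2 · 523, so s = 2 and d = 523.
Base 1090: x_0 = 1090^523 mod 2093 = 509. x_0 is neither 1 nor 2092, so continue squaring. x_1 = 509^2 mod 2093 = 1642. Reached i = s−1 = 1 without hitting −1: 1090 is a Miller–Rabin witness and 2093 is composite.
Base 1337: x_0 = 1337^523 mod 2093 = 1120. x_0 is neither 1 nor 2092, so continue squaring. x_1 = 1120^2 mod 2093 = 693. Reached i = s−1 = 1 without hitting −1: 1337 is a Miller–Rabin witness and 2093 is composite.
Base 1957: x_0 = 1957^523 mod 2093 = 1306. x_0 is neither 1 nor 2092, so continue squaring. x_1 = 1306^2 mod 2093 = 1934. Reached i = s−1 = 1 without hitting −1: 1957 is a Miller–Rabin witness and 2093 is composite.
The smallest witness among the given bases is 1090.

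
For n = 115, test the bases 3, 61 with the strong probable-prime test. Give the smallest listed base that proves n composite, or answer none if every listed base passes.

3

n − 1 = 114 = 2^1 · 57, so s = 1 and d = 57.
Base 3: x_0 = 3^57 mod 115 = 78. x_0 ∉ {1, 114} and s = 1, so 3 is a Miller–Rabin witness and 115 is composite.
Base 61: x_0 = 61^57 mod 115 = 51. x_0 ∉ {1, 114} and s = 1, so 61 is a Miller–Rabin witness and 115 is composite.
The smallest witness among the given bases is 3.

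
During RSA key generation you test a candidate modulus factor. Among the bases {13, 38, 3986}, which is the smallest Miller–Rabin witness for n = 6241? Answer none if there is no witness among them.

n − 1 = 6240 = 2^5 · 195, so s = 5 and d = 195.
Base 13: x_0 = 13^195 mod 6241 = 4504. x_0 is neither 1 nor 6240, so continue squaring. x_1 = 4504^2 mod 6241 = 2766. x_2 = 2766^2 mod 6241 = 5531. x_3 = 5531^2 mod 6241 = 4820. x_4 = 4820^2 mod 6241 = 3398. Reached i = s−1 = 4 without hitting −1: 13 is a Miller–Rabin witness and 6241 is composite.
Base 38: x_0 = 38^195 mod 6241 = 4899. x_0 is neither 1 nor 6240, so continue squaring. x_1 = 4899^2 mod 6241 = 3556. x_2 = 3556^2 mod 6241 = 870. x_3 = 870^2 mod 6241 = 1739. x_4 = 1739^2 mod 6241 = 3477. Reached i = s−1 = 4 without hitting −1: 38 is a Miller–Rabin witness and 6241 is composite.
Base 3986: x_0 = 3986^195 mod 6241 = 1344. x_0 is neither 1 nor 6240, so continue squaring. x_1 = 1344^2 mod 6241 = 2687. x_2 = 2687^2 mod 6241 = 5373. x_3 = 5373^2 mod 6241 = 4504. x_4 = 4504^2 mod 6241 = 2766. Reached i = s−1 = 4 without hitting −1: 3986 is a Miller–Rabin witness and 6241 is composite.
The smallest witness among the given bases is 13.

13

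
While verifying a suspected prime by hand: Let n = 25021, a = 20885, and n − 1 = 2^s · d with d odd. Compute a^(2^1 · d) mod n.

2552

n − 1 = 25020 = 2^2 · 6255, so s = 2 and d = 6255.
x_0 = 20885^6255 mod 25021 = 3215.
x_1 = 3215^2 mod 25021 = 2552.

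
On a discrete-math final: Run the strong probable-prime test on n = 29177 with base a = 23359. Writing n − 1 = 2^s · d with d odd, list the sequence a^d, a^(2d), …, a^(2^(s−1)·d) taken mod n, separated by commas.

15756, 13620, 26211

n − 1 = 29176 = 2^3 · 3647, so s = 3 and d = 3647.
x_0 = 23359^3647 mod 29177 = 15756.
x_1 = 15756^2 mod 29177 = 13620.
x_2 = 13620^2 mod 29177 = 26211.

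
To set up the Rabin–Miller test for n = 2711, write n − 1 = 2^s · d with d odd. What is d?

Halving: 2710 → 1355; 1355 is odd.
So 2710 = 2^1 · 1355.

1355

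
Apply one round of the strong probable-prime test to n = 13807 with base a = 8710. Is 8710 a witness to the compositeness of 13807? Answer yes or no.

n − 1 = 13806 = 2^1 · 6903, so s = 1 and d = 6903.
Repeated squaring mod 13807: 8710^1 ≡ 8710, 8710^2 ≡ 8442, 8710^4 ≡ 9437, 8710^8 ≡ 1819, 8710^16 ≡ 8888, 8710^32 ≡ 6697, 8710^64 ≡ 4673, 8710^128 ≡ 8062, 8710^256 ≡ 6295, 8710^512 ≡ 935, 8710^1024 ≡ 4384, 8710^2048 ≡ 112, 8710^4096 ≡ 12544.
6903 = 4096 + 2048 + 512 + 128 + 64 + 32 + 16 + 4 + 2 + 1, so 8710^6903 ≡ 12544·112·935·8062·4673·6697·8888·9437·8442·8710 ≡ 13806 (mod 13807).
x_0 = 8710^6903 mod 13807 = 13806.
x_0 = 13806 ≡ −1, so 8710 is not a witness.

no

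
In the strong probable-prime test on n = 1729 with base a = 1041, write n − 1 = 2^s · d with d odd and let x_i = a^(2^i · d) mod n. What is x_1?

1

n − 1 = 1728 = 2^6 · 27, so s = 6 and d = 27.
x_0 = 1041^27 mod 1729 = 664.
x_1 = 664^2 mod 1729 = 1.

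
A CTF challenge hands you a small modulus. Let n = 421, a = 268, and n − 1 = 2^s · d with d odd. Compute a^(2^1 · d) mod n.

n − 1 = 420 = 2^2 · 105, so s = 2 and d = 105.
x_0 = 268^105 mod 421 = 1.
x_1 = 1^2 mod 421 = 1.

1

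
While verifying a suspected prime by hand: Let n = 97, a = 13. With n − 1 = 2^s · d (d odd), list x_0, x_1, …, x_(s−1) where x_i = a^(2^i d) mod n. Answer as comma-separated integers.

63, 89, 64, 22, 96

n − 1 = 96 = 2^5 · 3, so s = 5 and d = 3.
x_0 = 13^3 mod 97 = 63.
x_1 = 63^2 mod 97 = 89.
x_2 = 89^2 mod 97 = 64.
x_3 = 64^2 mod 97 = 22.
x_4 = 22^2 mod 97 = 96.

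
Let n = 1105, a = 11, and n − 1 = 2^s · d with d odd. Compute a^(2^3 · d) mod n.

781

n − 1 = 1104 = 2^4 · 69, so s = 4 and d = 69.
By repeated squaring, 11^69 ≡ 996 (mod 1105).
x_0 = 996.
x_1 = 996^2 mod 1105 = 831.
x_2 = 831^2 mod 1105 = 1041.
x_3 = 1041^2 mod 1105 = 781.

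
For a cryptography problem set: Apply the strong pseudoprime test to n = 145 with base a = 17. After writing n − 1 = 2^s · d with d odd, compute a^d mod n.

17

n − 1 = 144 = 2^4 · 9, so s = 4 and d = 9.
17^9 mod 145 = 17.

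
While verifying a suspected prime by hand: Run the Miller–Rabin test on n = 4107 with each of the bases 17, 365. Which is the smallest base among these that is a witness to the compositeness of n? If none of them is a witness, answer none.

17

n − 1 = 4106 = 2^1 · 2053, so s = 1 and d = 2053.
Base 17: x_0 = 17^2053 mod 4107 = 2681. x_0 ∉ {1, 4106} and s = 1, so 17 is a Miller–Rabin witness and 4107 is composite.
Base 365: x_0 = 365^2053 mod 4107 = 2585. x_0 ∉ {1, 4106} and s = 1, so 365 is a Miller–Rabin witness and 4107 is composite.
The smallest witness among the given bases is 17.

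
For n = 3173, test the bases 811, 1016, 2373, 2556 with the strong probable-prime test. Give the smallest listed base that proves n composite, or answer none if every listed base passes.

811

n − 1 = 3172 = 2^2 · 793, so s = 2 and d = 793.
Base 811: x_0 = 811^793 mod 3173 = 1571. x_0 is neither 1 nor 3172, so continue squaring. x_1 = 1571^2 mod 3173 = 2620. Reached i = s−1 = 1 without hitting −1: 811 is a Miller–Rabin witness and 3173 is composite.
Base 1016: x_0 = 1016^793 mod 3173 = 3068. x_0 is neither 1 nor 3172, so continue squaring. x_1 = 3068^2 mod 3173 = 1506. Reached i = s−1 = 1 without hitting −1: 1016 is a Miller–Rabin witness and 3173 is composite.
Base 2373: x_0 = 2373^793 mod 3173 = 435. x_0 is neither 1 nor 3172, so continue squaring. x_1 = 435^2 mod 3173 = 2018. Reached i = s−1 = 1 without hitting −1: 2373 is a Miller–Rabin witness and 3173 is composite.
Base 2556: x_0 = 2556^793 mod 3173 = 2138. x_0 is neither 1 nor 3172, so continue squaring. x_1 = 2138^2 mod 3173 = 1924. Reached i = s−1 = 1 without hitting −1: 2556 is a Miller–Rabin witness and 3173 is composite.
The smallest witness among the given bases is 811.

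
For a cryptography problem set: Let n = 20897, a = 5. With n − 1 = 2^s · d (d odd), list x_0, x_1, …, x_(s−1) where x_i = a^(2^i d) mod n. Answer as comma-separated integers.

3623, 2813, 13903, 17056, 20896

n − 1 = 20896 = 2^5 · 653, so s = 5 and d = 653.
x_0 = 5^653 mod 20897 = 3623.
x_1 = 3623^2 mod 20897 = 2813.
x_2 = 2813^2 mod 20897 = 13903.
x_3 = 13903^2 mod 20897 = 17056.
x_4 = 17056^2 mod 20897 = 20896.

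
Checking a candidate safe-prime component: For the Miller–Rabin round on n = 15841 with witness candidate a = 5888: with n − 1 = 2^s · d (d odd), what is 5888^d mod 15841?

n − 1 = 15840 = 2^5 · 495, so s = 5 and d = 495.
5888^495 mod 15841 = 15065.

15065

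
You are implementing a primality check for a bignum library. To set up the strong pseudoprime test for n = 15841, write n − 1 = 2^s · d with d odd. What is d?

495

Halving: 15840 → 7920 → 3960 → 1980 → 990 → 495; 495 is odd.
So 15840 = 2^5 · 495.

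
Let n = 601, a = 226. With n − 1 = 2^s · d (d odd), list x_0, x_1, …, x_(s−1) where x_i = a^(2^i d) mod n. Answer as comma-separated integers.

n − 1 = 600 = 2^3 · 75, so s = 3 and d = 75.
x_0 = 226^75 mod 601 = 125.
x_1 = 125^2 mod 601 = 600.
x_2 = 600^2 mod 601 = 1.

125, 600, 1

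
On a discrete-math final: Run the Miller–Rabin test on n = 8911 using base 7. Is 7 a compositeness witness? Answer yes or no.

yes

n − 1 = 8910 = 2^1 · 4455, so s = 1 and d = 4455.
Repeated squaring mod 8911: 7^1 ≡ 7, 7^2 ≡ 49, 7^4 ≡ 2401, 7^8 ≡ 8295, 7^16 ≡ 5194, 7^32 ≡ 4039, 7^64 ≡ 6391, 7^128 ≡ 5768, 7^256 ≡ 5061, 7^512 ≡ 3507, 7^1024 ≡ 1869, 7^2048 ≡ 49, 7^4096 ≡ 2401.
4455 = 4096 + 256 + 64 + 32 + 4 + 2 + 1, so 7^4455 ≡ 2401·5061·6391·4039·2401·49·7 ≡ 1540 (mod 8911).
x_0 = 7^4455 mod 8911 = 1540.
x_0 ∉ {1, 8910} and s = 1, so 7 is a Miller–Rabin witness and 8911 is composite.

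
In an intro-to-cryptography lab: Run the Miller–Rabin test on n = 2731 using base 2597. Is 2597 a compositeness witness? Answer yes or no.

no

n − 1 = 2730 = 2^1 · 1365, so s = 1 and d = 1365.
x_0 = 2597^1365 mod 2731 = 1.
x_0 = 1, so 2597 is not a witness.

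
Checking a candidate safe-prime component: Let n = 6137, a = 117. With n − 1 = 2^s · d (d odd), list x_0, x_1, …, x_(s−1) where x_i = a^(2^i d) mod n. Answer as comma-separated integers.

n − 1 = 6136 = 2^3 · 767, so s = 3 and d = 767.
x_0 = 117^767 mod 6137 = 6128.
x_1 = 6128^2 mod 6137 = 81.
x_2 = 81^2 mod 6137 = 424.

6128, 81, 424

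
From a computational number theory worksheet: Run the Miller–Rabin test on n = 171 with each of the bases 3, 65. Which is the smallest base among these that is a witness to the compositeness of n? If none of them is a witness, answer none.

n − 1 = 170 = 2^1 · 85, so s = 1 and d = 85.
Base 3: x_0 = 3^85 mod 171 = 90. x_0 ∉ {1, 170} and s = 1, so 3 is a Miller–Rabin witness and 171 is composite.
Base 65: x_0 = 65^85 mod 171 = 65. x_0 ∉ {1, 170} and s = 1, so 65 is a Miller–Rabin witness and 171 is composite.
The smallest witness among the given bases is 3.

3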